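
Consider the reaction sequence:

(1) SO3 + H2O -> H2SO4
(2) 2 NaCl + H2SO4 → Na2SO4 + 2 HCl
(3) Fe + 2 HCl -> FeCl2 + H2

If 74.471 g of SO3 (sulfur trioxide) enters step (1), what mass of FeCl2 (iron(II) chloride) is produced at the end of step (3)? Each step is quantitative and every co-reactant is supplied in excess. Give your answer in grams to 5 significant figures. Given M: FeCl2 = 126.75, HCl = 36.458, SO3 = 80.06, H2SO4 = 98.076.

117.90 g

n(SO3) = 74.471 / 80.06 = 0.930190 mol.
Reaction (1): SO3→H2SO4 ratio 1:1 ⇒ n(H2SO4) = 0.930190 mol.
Reaction (2): H2SO4→HCl ratio 1:2 ⇒ n(HCl) = 1.86038 mol.
Reaction (3): HCl→FeCl2 ratio 2:1 ⇒ n(FeCl2) = 0.930190 mol.
Mass of FeCl2 = 0.930190 × 126.75 = 117.902 g.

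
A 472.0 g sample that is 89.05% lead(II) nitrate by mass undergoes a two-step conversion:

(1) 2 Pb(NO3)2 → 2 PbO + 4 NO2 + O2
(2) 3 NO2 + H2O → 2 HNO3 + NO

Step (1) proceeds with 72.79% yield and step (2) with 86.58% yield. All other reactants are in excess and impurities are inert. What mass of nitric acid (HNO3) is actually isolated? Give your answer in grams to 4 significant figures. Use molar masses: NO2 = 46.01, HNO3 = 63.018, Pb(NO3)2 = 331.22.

Pure Pb(NO3)2 = 472.0 × 0.8905 = 420.32 g.
n(Pb(NO3)2) = 420.32 / 331.22 = 1.2690 mol.
Step 1 (Pb(NO3)2:NO2 = 2:4): theoretical n(NO2) = 2.5380 mol; at 72.79% yield, n(NO2) = 1.8474 mol.
Step 2 (NO2:HNO3 = 3:2): theoretical n(HNO3) = 1.2316 mol, so theoretical mass = 1.2316 × 63.018 = 77.613 g.
At 86.58% yield, actual mass of HNO3 = 77.613 × 0.8658 = 67.197 g.

67.20 g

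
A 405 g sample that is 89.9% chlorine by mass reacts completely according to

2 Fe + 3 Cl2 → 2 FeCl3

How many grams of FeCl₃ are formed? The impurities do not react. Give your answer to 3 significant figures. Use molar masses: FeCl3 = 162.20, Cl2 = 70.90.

555 g

Mass of pure Cl2 = 405 g × 0.899 = 364.1 g.
n(Cl2) = 364.1 g / 70.90 g/mol = 5.135 mol.
From the equation the Cl2:FeCl3 mole ratio is 3:2, so n(FeCl3) = 5.135 × 2/3 = 3.424 mol.
Mass of FeCl3 = 3.424 mol × 162.20 g/mol = 555.3 g.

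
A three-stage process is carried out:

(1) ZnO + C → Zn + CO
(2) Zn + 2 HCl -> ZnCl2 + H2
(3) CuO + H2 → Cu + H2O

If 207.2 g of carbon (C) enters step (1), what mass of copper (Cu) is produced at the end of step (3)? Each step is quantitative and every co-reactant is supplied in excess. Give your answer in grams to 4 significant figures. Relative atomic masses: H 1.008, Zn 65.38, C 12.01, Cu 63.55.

M(C) = 12.01 g/mol.
M(Cu) = 63.55 g/mol.
n(C) = 207.2 / 12.01 = 17.252 mol.
Reaction (1): C→Zn ratio 1:1 ⇒ n(Zn) = 17.252 mol.
Reaction (2): Zn→H2 ratio 1:1 ⇒ n(H2) = 17.252 mol.
Reaction (3): H2→Cu ratio 1:1 ⇒ n(Cu) = 17.252 mol.
Mass of Cu = 17.252 × 63.55 = 1096.4 g.

1096 g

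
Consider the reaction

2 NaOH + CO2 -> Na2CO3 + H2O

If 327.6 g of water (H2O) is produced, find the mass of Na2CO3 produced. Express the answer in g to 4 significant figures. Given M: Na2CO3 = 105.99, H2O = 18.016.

1927 g

n(H2O) = 327.60 g / 18.016 g/mol = 18.184 mol.
From the equation the H2O:Na2CO3 mole ratio is 1:1, so n(Na2CO3) = 18.184 × 1/1 = 18.184 mol.
Mass of Na2CO3 = 18.184 mol × 105.99 g/mol = 1927.3 g.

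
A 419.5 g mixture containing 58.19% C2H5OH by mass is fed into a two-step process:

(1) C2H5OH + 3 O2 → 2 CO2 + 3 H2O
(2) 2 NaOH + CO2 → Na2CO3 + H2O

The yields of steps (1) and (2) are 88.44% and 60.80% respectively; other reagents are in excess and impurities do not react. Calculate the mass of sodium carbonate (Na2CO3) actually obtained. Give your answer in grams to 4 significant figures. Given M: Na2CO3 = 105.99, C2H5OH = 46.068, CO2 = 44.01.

604.0 g

Pure C2H5OH = 419.5 × 0.5819 = 244.11 g.
n(C2H5OH) = 244.11 / 46.068 = 5.2988 mol.
Step 1 (C2H5OH:CO2 = 1:2): theoretical n(CO2) = 10.598 mol; at 88.44% yield, n(CO2) = 9.3726 mol.
Step 2 (CO2:Na2CO3 = 1:1): theoretical n(Na2CO3) = 9.3726 mol, so theoretical mass = 9.3726 × 105.99 = 993.40 g.
At 60.80% yield, actual mass of Na2CO3 = 993.40 × 0.6080 = 603.99 g.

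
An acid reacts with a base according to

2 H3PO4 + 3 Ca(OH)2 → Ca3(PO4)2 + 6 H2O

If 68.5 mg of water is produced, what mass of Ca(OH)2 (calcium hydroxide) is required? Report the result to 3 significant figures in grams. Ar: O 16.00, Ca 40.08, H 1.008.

0.141 g

M(H2O) = 2(1.008) + 16.00 = 18.016 g/mol.
M(Ca(OH)2) = 40.08 + 2(16.00) + 2(1.008) = 74.096 g/mol.
Convert: 68.5 mg = 0.06850 g.
n(H2O) = 0.06850 g / 18.016 g/mol = 0.003802 mol.
From the equation the H2O:Ca(OH)2 mole ratio is 6:3, so n(Ca(OH)2) = 0.003802 × 3/6 = 0.001901 mol.
Mass of Ca(OH)2 = 0.001901 mol × 74.096 g/mol = 0.1409 g.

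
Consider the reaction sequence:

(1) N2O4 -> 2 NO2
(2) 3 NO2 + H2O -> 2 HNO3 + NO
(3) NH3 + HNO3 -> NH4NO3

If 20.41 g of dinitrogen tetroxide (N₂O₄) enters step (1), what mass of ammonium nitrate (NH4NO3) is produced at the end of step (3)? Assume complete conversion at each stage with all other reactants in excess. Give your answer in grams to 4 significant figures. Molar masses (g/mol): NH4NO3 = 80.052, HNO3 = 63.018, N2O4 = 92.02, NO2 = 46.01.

n(N2O4) = 20.41 / 92.02 = 0.22180 mol.
Reaction (1): N2O4→NO2 ratio 1:2 ⇒ n(NO2) = 0.44360 mol.
Reaction (2): NO2→HNO3 ratio 3:2 ⇒ n(HNO3) = 0.29573 mol.
Reaction (3): HNO3→NH4NO3 ratio 1:1 ⇒ n(NH4NO3) = 0.29573 mol.
Mass of NH4NO3 = 0.29573 × 80.052 = 23.674 g.

23.67 g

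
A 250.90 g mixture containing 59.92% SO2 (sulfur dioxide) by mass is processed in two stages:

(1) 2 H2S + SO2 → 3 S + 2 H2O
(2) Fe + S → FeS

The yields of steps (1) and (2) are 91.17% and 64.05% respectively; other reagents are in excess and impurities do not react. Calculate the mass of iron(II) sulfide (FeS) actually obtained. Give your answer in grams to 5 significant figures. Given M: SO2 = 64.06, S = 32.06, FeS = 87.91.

361.42 g

Pure SO2 = 250.90 × 0.5992 = 150.339 g.
n(SO2) = 150.339 / 64.06 = 2.34685 mol.
Step 1 (SO2:S = 1:3): theoretical n(S) = 7.04055 mol; at 91.17% yield, n(S) = 6.41887 mol.
Step 2 (S:FeS = 1:1): theoretical n(FeS) = 6.41887 mol, so theoretical mass = 6.41887 × 87.91 = 564.283 g.
At 64.05% yield, actual mass of FeS = 564.283 × 0.6405 = 361.423 g.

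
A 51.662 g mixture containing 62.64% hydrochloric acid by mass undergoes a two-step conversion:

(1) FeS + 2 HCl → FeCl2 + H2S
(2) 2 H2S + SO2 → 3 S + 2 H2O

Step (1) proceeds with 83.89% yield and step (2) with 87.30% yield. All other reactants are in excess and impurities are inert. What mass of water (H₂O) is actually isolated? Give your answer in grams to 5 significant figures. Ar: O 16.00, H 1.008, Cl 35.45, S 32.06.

Pure HCl = 51.662 × 0.6264 = 32.3611 g.
M(HCl) = 1.008 + 35.45 = 36.458 g/mol.
M(H2O) = 2(1.008) + 16.00 = 18.016 g/mol.
n(HCl) = 32.3611 / 36.458 = 0.887626 mol.
Step 1 (HCl:H2S = 2:1): theoretical n(H2S) = 0.443813 mol; at 83.89% yield, n(H2S) = 0.372315 mol.
Step 2 (H2S:H2O = 2:2): theoretical n(H2O) = 0.372315 mol, so theoretical mass = 0.372315 × 18.016 = 6.70762 g.
At 87.30% yield, actual mass of H2O = 6.70762 × 0.8730 = 5.85576 g.

5.8558 g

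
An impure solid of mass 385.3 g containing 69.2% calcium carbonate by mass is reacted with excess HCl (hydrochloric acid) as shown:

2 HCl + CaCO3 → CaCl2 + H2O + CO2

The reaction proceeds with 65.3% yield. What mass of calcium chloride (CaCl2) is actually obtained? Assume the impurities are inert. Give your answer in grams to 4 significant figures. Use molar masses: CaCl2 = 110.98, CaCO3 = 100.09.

193.1 g

Pure CaCO3 available = 385.3 g × 0.692 = 266.63 g.
n(CaCO3) = 266.63 g / 100.09 g/mol = 2.6639 mol.
From the equation the CaCO3:CaCl2 mole ratio is 1:1, so n(CaCl2) = 2.6639 × 1/1 = 2.6639 mol.
Mass of CaCl2 = 2.6639 mol × 110.98 g/mol = 295.64 g.
Actual mass collected = 295.64 g × 0.653 = 193.05 g.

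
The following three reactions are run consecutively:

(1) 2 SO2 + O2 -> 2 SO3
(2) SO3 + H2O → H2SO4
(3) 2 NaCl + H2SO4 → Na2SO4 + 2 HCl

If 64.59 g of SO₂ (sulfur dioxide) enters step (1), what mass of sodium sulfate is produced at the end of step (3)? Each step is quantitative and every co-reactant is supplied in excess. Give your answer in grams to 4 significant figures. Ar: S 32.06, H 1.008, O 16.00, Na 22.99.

143.2 g

M(SO2) = 32.06 + 2(16.00) = 64.06 g/mol.
M(Na2SO4) = 2(22.99) + 32.06 + 4(16.00) = 142.04 g/mol.
n(SO2) = 64.59 / 64.06 = 1.0083 mol.
Reaction (1): SO2→SO3 ratio 2:2 ⇒ n(SO3) = 1.0083 mol.
Reaction (2): SO3→H2SO4 ratio 1:1 ⇒ n(H2SO4) = 1.0083 mol.
Reaction (3): H2SO4→Na2SO4 ratio 1:1 ⇒ n(Na2SO4) = 1.0083 mol.
Mass of Na2SO4 = 1.0083 × 142.04 = 143.22 g.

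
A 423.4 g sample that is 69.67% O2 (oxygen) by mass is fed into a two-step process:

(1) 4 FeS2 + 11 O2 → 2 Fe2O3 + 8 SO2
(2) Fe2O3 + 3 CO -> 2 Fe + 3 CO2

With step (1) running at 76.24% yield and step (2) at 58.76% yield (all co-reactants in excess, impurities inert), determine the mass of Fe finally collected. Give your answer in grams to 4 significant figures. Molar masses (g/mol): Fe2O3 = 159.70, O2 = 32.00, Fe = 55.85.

83.87 g

Pure O2 = 423.4 × 0.6967 = 294.98 g.
n(O2) = 294.98 / 32.00 = 9.2182 mol.
Step 1 (O2:Fe2O3 = 11:2): theoretical n(Fe2O3) = 1.6760 mol; at 76.24% yield, n(Fe2O3) = 1.2778 mol.
Step 2 (Fe2O3:Fe = 1:2): theoretical n(Fe) = 2.5556 mol, so theoretical mass = 2.5556 × 55.85 = 142.73 g.
At 58.76% yield, actual mass of Fe = 142.73 × 0.5876 = 83.869 g.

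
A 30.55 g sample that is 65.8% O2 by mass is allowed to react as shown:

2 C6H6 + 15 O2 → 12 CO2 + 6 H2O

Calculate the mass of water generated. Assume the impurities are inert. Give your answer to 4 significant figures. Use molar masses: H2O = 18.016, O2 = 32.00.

Mass of pure O2 = 30.55 g × 0.658 = 20.102 g.
n(O2) = 20.102 g / 32.00 g/mol = 0.62818 mol.
From the equation the O2:H2O mole ratio is 15:6, so n(H2O) = 0.62818 × 6/15 = 0.25127 mol.
Mass of H2O = 0.25127 mol × 18.016 g/mol = 4.5269 g.

4.527 g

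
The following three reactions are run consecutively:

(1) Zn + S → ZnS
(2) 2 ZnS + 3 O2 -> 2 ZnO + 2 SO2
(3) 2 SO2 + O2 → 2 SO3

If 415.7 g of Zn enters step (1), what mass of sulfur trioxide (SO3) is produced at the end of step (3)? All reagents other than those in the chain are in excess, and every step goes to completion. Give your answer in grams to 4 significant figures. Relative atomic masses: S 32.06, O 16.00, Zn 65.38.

M(Zn) = 65.38 g/mol.
M(SO3) = 32.06 + 3(16.00) = 80.06 g/mol.
n(Zn) = 415.7 / 65.38 = 6.3582 mol.
Reaction (1): Zn→ZnS ratio 1:1 ⇒ n(ZnS) = 6.3582 mol.
Reaction (2): ZnS→SO2 ratio 2:2 ⇒ n(SO2) = 6.3582 mol.
Reaction (3): SO2→SO3 ratio 2:2 ⇒ n(SO3) = 6.3582 mol.
Mass of SO3 = 6.3582 × 80.06 = 509.04 g.

509.0 g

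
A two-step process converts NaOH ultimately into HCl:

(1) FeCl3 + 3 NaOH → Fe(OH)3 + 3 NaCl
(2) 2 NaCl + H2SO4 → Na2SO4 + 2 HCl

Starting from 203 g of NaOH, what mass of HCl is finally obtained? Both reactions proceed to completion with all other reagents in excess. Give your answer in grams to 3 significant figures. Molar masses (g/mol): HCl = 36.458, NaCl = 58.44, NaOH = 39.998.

185 g

n(NaOH) = 203.0 / 39.998 = 5.075 mol.
Step 1 gives a 3:3 ratio of NaOH to NaCl, so n(NaCl) = 5.075 mol.
In step 2 the NaCl:HCl ratio is 2:2, so n(HCl) = 5.075 mol.
Mass of HCl = 5.075 × 36.458 = 185.0 g.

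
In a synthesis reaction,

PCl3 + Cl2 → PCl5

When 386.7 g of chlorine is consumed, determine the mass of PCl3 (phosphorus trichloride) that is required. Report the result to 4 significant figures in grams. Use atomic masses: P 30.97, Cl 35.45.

M(Cl2) = 2(35.45) = 70.90 g/mol.
M(PCl3) = 30.97 + 3(35.45) = 137.32 g/mol.
n(Cl2) = 386.70 g / 70.90 g/mol = 5.4542 mol.
From the equation the Cl2:PCl3 mole ratio is 1:1, so n(PCl3) = 5.4542 × 1/1 = 5.4542 mol.
Mass of PCl3 = 5.4542 mol × 137.32 g/mol = 748.97 g.

749.0 g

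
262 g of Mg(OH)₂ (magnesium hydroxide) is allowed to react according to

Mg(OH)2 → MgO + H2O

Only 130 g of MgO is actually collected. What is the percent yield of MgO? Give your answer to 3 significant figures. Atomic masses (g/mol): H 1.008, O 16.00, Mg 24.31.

M(Mg(OH)2) = 24.31 + 2(16.00) + 2(1.008) = 58.326 g/mol.
M(MgO) = 24.31 + 16.00 = 40.31 g/mol.
n(Mg(OH)2) = 262.0 g / 58.326 g/mol = 4.492 mol.
From the equation the Mg(OH)2:MgO mole ratio is 1:1, so n(MgO) = 4.492 × 1/1 = 4.492 mol.
Mass of MgO = 4.492 mol × 40.31 g/mol = 181.1 g.
This is the theoretical yield. Percent yield = 130 g / 181.1 g × 100% = 71.79%.

71.8 %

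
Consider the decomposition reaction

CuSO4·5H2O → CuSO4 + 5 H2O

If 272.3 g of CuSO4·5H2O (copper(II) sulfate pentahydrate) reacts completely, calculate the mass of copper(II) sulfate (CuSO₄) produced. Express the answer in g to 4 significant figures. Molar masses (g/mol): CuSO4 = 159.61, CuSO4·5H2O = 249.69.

n(CuSO4·5H2O) = 272.30 g / 249.69 g/mol = 1.0906 mol.
From the equation the CuSO4·5H2O:CuSO4 mole ratio is 1:1, so n(CuSO4) = 1.0906 × 1/1 = 1.0906 mol.
Mass of CuSO4 = 1.0906 mol × 159.61 g/mol = 174.06 g.

174.1 g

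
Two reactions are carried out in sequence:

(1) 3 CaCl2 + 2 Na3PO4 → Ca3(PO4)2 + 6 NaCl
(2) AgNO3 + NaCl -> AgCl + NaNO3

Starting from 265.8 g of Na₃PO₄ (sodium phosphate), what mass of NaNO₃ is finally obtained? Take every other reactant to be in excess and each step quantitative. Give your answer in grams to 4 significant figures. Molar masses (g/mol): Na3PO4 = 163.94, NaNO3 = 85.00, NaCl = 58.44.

n(Na3PO4) = 265.80 / 163.94 = 1.6213 mol.
Step 1 gives a 2:6 ratio of Na3PO4 to NaCl, so n(NaCl) = 4.8640 mol.
In step 2 the NaCl:NaNO3 ratio is 1:1, so n(NaNO3) = 4.8640 mol.
Mass of NaNO3 = 4.8640 × 85.00 = 413.44 g.

413.4 g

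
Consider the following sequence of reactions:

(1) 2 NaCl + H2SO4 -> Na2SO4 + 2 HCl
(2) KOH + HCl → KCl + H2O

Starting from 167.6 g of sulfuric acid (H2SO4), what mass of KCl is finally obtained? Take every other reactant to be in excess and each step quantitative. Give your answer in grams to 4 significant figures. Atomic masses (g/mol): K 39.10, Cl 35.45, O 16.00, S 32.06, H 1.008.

254.8 g

M(H2SO4) = 2(1.008) + 32.06 + 4(16.00) = 98.076 g/mol.
M(KCl) = 39.10 + 35.45 = 74.55 g/mol.
n(H2SO4) = 167.60 / 98.076 = 1.7089 mol.
Step 1 gives a 1:2 ratio of H2SO4 to HCl, so n(HCl) = 3.4178 mol.
In step 2 the HCl:KCl ratio is 1:1, so n(KCl) = 3.4178 mol.
Mass of KCl = 3.4178 × 74.55 = 254.79 g.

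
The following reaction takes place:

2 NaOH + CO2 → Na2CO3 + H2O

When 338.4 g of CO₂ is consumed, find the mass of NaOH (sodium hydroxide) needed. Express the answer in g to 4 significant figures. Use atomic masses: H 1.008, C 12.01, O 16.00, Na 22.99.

615.1 g

M(CO2) = 12.01 + 2(16.00) = 44.01 g/mol.
M(NaOH) = 22.99 + 16.00 + 1.008 = 39.998 g/mol.
n(CO2) = 338.40 g / 44.01 g/mol = 7.6892 mol.
From the equation the CO2:NaOH mole ratio is 1:2, so n(NaOH) = 7.6892 × 2/1 = 15.378 mol.
Mass of NaOH = 15.378 mol × 39.998 g/mol = 615.10 g.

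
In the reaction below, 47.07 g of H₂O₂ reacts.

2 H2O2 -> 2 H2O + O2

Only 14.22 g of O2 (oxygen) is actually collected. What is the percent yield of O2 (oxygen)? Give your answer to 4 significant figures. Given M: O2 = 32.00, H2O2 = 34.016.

64.23 %

n(H2O2) = 47.070 g / 34.016 g/mol = 1.3838 mol.
From the equation the H2O2:O2 mole ratio is 2:1, so n(O2) = 1.3838 × 1/2 = 0.69188 mol.
Mass of O2 = 0.69188 mol × 32.00 g/mol = 22.140 g.
This is the theoretical yield. Percent yield = 14.22 g / 22.140 g × 100% = 64.227%.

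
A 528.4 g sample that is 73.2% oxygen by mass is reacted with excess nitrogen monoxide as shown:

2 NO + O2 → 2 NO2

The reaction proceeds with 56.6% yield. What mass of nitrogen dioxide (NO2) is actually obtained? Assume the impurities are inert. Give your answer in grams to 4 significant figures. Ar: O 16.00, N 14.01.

Pure O2 available = 528.4 g × 0.732 = 386.79 g.
M(O2) = 2(16.00) = 32.00 g/mol.
M(NO2) = 14.01 + 2(16.00) = 46.01 g/mol.
n(O2) = 386.79 g / 32.00 g/mol = 12.087 mol.
From the equation the O2:NO2 mole ratio is 1:2, so n(NO2) = 12.087 × 2/1 = 24.174 mol.
Mass of NO2 = 24.174 mol × 46.01 g/mol = 1112.3 g.
Actual mass collected = 1112.3 g × 0.566 = 629.54 g.

629.5 g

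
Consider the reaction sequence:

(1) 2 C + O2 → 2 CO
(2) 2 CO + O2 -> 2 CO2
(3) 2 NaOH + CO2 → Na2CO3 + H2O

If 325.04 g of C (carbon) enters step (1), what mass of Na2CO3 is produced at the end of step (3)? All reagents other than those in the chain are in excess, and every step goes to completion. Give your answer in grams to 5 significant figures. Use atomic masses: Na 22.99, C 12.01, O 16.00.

M(C) = 12.01 g/mol.
M(Na2CO3) = 2(22.99) + 12.01 + 3(16.00) = 105.99 g/mol.
n(C) = 325.04 / 12.01 = 27.0641 mol.
Reaction (1): C→CO ratio 2:2 ⇒ n(CO) = 27.0641 mol.
Reaction (2): CO→CO2 ratio 2:2 ⇒ n(CO2) = 27.0641 mol.
Reaction (3): CO2→Na2CO3 ratio 1:1 ⇒ n(Na2CO3) = 27.0641 mol.
Mass of Na2CO3 = 27.0641 × 105.99 = 2868.53 g.

2868.5 g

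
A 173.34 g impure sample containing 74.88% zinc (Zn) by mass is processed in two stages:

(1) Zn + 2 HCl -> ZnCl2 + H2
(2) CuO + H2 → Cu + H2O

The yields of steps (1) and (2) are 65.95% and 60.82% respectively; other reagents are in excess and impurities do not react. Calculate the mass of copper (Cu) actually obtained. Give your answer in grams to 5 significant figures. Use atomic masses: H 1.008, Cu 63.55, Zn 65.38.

Pure Zn = 173.34 × 0.7488 = 129.797 g.
M(Zn) = 65.38 g/mol.
M(Cu) = 63.55 g/mol.
n(Zn) = 129.797 / 65.38 = 1.98527 mol.
Step 1 (Zn:H2 = 1:1): theoretical n(H2) = 1.98527 mol; at 65.95% yield, n(H2) = 1.30929 mol.
Step 2 (H2:Cu = 1:1): theoretical n(Cu) = 1.30929 mol, so theoretical mass = 1.30929 × 63.55 = 83.2051 g.
At 60.82% yield, actual mass of Cu = 83.2051 × 0.6082 = 50.6054 g.

50.605 g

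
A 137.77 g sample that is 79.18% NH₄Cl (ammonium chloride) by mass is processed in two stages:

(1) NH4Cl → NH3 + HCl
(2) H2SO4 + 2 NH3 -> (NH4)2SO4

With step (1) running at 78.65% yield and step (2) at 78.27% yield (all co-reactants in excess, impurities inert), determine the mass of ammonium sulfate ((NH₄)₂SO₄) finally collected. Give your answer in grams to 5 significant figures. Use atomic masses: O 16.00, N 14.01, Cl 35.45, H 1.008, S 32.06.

Pure NH4Cl = 137.77 × 0.7918 = 109.086 g.
M(NH4Cl) = 14.01 + 4(1.008) + 35.45 = 53.492 g/mol.
M((NH4)2SO4) = 2(14.01) + 8(1.008) + 32.06 + 4(16.00) = 132.144 g/mol.
n(NH4Cl) = 109.086 / 53.492 = 2.03930 mol.
Step 1 (NH4Cl:NH3 = 1:1): theoretical n(NH3) = 2.03930 mol; at 78.65% yield, n(NH3) = 1.60391 mol.
Step 2 (NH3:(NH4)2SO4 = 2:1): theoretical n((NH4)2SO4) = 0.801955 mol, so theoretical mass = 0.801955 × 132.144 = 105.974 g.
At 78.27% yield, actual mass of (NH4)2SO4 = 105.974 × 0.7827 = 82.9455 g.

82.946 g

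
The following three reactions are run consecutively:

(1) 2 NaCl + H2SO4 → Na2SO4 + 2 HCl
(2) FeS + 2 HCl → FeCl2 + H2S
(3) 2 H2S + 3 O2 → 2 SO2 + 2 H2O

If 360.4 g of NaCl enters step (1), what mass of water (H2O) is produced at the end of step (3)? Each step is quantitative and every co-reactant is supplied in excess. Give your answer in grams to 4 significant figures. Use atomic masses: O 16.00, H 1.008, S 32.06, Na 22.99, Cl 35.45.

55.55 g

M(NaCl) = 22.99 + 35.45 = 58.44 g/mol.
M(H2O) = 2(1.008) + 16.00 = 18.016 g/mol.
n(NaCl) = 360.4 / 58.44 = 6.1670 mol.
Reaction (1): NaCl→HCl ratio 2:2 ⇒ n(HCl) = 6.1670 mol.
Reaction (2): HCl→H2S ratio 2:1 ⇒ n(H2S) = 3.0835 mol.
Reaction (3): H2S→H2O ratio 2:2 ⇒ n(H2O) = 3.0835 mol.
Mass of H2O = 3.0835 × 18.016 = 55.552 g.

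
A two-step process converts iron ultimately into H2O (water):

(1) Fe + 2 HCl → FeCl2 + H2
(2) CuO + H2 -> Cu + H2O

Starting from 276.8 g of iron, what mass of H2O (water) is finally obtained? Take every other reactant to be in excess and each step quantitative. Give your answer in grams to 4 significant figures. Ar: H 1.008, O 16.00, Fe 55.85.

89.29 g

M(Fe) = 55.85 g/mol.
M(H2O) = 2(1.008) + 16.00 = 18.016 g/mol.
n(Fe) = 276.80 / 55.85 = 4.9561 mol.
Step 1 gives a 1:1 ratio of Fe to H2, so n(H2) = 4.9561 mol.
In step 2 the H2:H2O ratio is 1:1, so n(H2O) = 4.9561 mol.
Mass of H2O = 4.9561 × 18.016 = 89.290 g.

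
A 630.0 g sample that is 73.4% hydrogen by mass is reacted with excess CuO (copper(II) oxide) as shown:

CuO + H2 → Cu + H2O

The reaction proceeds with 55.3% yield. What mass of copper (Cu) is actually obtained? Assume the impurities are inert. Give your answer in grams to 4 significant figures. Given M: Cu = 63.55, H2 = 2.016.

8061 g

Pure H2 available = 630.0 g × 0.734 = 462.42 g.
n(H2) = 462.42 g / 2.016 g/mol = 229.38 mol.
From the equation the H2:Cu mole ratio is 1:1, so n(Cu) = 229.38 × 1/1 = 229.38 mol.
Mass of Cu = 229.38 mol × 63.55 g/mol = 14577 g.
Actual mass collected = 14577 g × 0.553 = 8061.0 g.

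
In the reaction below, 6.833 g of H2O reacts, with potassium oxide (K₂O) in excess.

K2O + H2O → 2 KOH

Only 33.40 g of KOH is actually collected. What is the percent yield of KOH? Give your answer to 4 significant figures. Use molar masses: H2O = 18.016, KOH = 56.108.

78.48 %

n(H2O) = 6.8330 g / 18.016 g/mol = 0.37927 mol.
From the equation the H2O:KOH mole ratio is 1:2, so n(KOH) = 0.37927 × 2/1 = 0.75855 mol.
Mass of KOH = 0.75855 mol × 56.108 g/mol = 42.561 g.
This is the theoretical yield. Percent yield = 33.40 g / 42.561 g × 100% = 78.476%.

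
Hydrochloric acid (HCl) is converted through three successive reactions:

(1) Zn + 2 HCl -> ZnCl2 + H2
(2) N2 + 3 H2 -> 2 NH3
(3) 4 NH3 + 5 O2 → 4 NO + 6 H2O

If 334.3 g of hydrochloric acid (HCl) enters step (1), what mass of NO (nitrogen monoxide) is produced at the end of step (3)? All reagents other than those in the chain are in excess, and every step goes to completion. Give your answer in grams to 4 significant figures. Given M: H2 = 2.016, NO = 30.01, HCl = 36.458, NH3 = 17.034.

n(HCl) = 334.3 / 36.458 = 9.1695 mol.
Reaction (1): HCl→H2 ratio 2:1 ⇒ n(H2) = 4.5847 mol.
Reaction (2): H2→NH3 ratio 3:2 ⇒ n(NH3) = 3.0565 mol.
Reaction (3): NH3→NO ratio 4:4 ⇒ n(NO) = 3.0565 mol.
Mass of NO = 3.0565 × 30.01 = 91.725 g.

91.73 g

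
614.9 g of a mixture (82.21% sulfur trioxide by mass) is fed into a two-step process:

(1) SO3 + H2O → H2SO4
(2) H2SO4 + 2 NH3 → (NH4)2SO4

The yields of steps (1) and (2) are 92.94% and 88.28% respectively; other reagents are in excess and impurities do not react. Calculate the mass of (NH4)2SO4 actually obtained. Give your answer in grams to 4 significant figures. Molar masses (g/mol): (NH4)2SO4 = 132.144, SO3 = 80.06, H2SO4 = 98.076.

Pure SO3 = 614.9 × 0.8221 = 505.51 g.
n(SO3) = 505.51 / 80.06 = 6.3141 mol.
Step 1 (SO3:H2SO4 = 1:1): theoretical n(H2SO4) = 6.3141 mol; at 92.94% yield, n(H2SO4) = 5.8684 mol.
Step 2 (H2SO4:(NH4)2SO4 = 1:1): theoretical n((NH4)2SO4) = 5.8684 mol, so theoretical mass = 5.8684 × 132.144 = 775.47 g.
At 88.28% yield, actual mass of (NH4)2SO4 = 775.47 × 0.8828 = 684.58 g.

684.6 g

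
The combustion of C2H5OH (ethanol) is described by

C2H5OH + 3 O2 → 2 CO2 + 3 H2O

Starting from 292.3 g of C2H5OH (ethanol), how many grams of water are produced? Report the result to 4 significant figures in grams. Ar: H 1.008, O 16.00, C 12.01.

342.9 g

M(C2H5OH) = 2(12.01) + 6(1.008) + 16.00 = 46.068 g/mol.
M(H2O) = 2(1.008) + 16.00 = 18.016 g/mol.
n(C2H5OH) = 292.30 g / 46.068 g/mol = 6.3450 mol.
From the equation the C2H5OH:H2O mole ratio is 1:3, so n(H2O) = 6.3450 × 3/1 = 19.035 mol.
Mass of H2O = 19.035 mol × 18.016 g/mol = 342.93 g.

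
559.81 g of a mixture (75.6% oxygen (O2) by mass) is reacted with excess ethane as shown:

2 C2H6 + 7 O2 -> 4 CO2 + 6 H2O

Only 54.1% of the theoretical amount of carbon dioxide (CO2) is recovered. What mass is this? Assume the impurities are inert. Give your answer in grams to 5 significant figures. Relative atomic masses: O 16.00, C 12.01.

179.94 g

Pure O2 available = 559.81 g × 0.756 = 423.216 g.
M(O2) = 2(16.00) = 32.00 g/mol.
M(CO2) = 12.01 + 2(16.00) = 44.01 g/mol.
n(O2) = 423.216 g / 32.00 g/mol = 13.2255 mol.
From the equation the O2:CO2 mole ratio is 7:4, so n(CO2) = 13.2255 × 4/7 = 7.55743 mol.
Mass of CO2 = 7.55743 mol × 44.01 g/mol = 332.603 g.
Actual mass collected = 332.603 g × 0.541 = 179.938 g.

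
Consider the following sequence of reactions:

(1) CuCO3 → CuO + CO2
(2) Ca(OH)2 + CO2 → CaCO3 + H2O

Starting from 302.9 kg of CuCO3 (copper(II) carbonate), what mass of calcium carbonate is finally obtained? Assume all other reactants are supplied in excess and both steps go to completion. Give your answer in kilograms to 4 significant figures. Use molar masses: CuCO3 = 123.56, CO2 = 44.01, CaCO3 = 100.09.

245.4 kg

302.9 kg = 302900 g.
n(CuCO3) = 302900 / 123.56 = 2451.4 mol.
Step 1 gives a 1:1 ratio of CuCO3 to CO2, so n(CO2) = 2451.4 mol.
In step 2 the CO2:CaCO3 ratio is 1:1, so n(CaCO3) = 2451.4 mol.
Mass of CaCO3 = 2451.4 × 100.09 = 245360 g = 245.4 kg.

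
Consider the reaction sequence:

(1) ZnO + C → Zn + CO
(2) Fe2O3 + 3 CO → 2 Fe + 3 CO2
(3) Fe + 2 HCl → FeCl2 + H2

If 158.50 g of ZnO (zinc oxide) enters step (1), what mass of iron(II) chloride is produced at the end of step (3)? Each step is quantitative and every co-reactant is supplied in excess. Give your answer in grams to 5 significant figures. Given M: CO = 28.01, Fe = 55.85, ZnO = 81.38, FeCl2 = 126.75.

164.58 g

n(ZnO) = 158.50 / 81.38 = 1.94765 mol.
Reaction (1): ZnO→CO ratio 1:1 ⇒ n(CO) = 1.94765 mol.
Reaction (2): CO→Fe ratio 3:2 ⇒ n(Fe) = 1.29844 mol.
Reaction (3): Fe→FeCl2 ratio 1:1 ⇒ n(FeCl2) = 1.29844 mol.
Mass of FeCl2 = 1.29844 × 126.75 = 164.577 g.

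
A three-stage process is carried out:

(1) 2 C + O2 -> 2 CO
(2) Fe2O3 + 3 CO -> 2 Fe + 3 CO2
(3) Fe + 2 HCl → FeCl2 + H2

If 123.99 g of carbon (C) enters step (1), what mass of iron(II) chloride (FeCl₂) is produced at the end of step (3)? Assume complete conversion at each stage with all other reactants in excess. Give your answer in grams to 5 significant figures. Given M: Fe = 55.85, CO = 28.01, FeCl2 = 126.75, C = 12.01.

872.37 g

n(C) = 123.99 / 12.01 = 10.3239 mol.
Reaction (1): C→CO ratio 2:2 ⇒ n(CO) = 10.3239 mol.
Reaction (2): CO→Fe ratio 3:2 ⇒ n(Fe) = 6.88260 mol.
Reaction (3): Fe→FeCl2 ratio 1:1 ⇒ n(FeCl2) = 6.88260 mol.
Mass of FeCl2 = 6.88260 × 126.75 = 872.369 g.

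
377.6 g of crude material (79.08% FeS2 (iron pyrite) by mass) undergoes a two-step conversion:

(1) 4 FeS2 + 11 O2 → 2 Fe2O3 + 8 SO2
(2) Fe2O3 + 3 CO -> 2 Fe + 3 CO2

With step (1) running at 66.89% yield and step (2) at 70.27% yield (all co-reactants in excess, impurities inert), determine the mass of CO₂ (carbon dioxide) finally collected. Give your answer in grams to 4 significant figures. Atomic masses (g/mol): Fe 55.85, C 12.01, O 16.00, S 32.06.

Pure FeS2 = 377.6 × 0.7908 = 298.61 g.
M(FeS2) = 55.85 + 2(32.06) = 119.97 g/mol.
M(CO2) = 12.01 + 2(16.00) = 44.01 g/mol.
n(FeS2) = 298.61 / 119.97 = 2.4890 mol.
Step 1 (FeS2:Fe2O3 = 4:2): theoretical n(Fe2O3) = 1.2445 mol; at 66.89% yield, n(Fe2O3) = 0.83245 mol.
Step 2 (Fe2O3:CO2 = 1:3): theoretical n(CO2) = 2.4973 mol, so theoretical mass = 2.4973 × 44.01 = 109.91 g.
At 70.27% yield, actual mass of CO2 = 109.91 × 0.7027 = 77.232 g.

77.23 g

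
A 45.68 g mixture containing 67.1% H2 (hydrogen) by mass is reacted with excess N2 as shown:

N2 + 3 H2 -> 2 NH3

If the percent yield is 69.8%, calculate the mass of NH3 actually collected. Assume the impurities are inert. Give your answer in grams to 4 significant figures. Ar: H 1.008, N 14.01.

Pure H2 available = 45.68 g × 0.671 = 30.651 g.
M(H2) = 2(1.008) = 2.016 g/mol.
M(NH3) = 14.01 + 3(1.008) = 17.034 g/mol.
n(H2) = 30.651 g / 2.016 g/mol = 15.204 mol.
From the equation the H2:NH3 mole ratio is 3:2, so n(NH3) = 15.204 × 2/3 = 10.136 mol.
Mass of NH3 = 10.136 mol × 17.034 g/mol = 172.66 g.
Actual mass collected = 172.66 g × 0.698 = 120.51 g.

120.5 g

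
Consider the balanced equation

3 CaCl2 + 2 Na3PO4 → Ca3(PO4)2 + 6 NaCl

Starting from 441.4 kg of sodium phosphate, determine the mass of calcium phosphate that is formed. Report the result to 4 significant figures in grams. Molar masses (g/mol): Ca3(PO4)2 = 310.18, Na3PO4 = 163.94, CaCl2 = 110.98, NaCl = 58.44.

Convert: 441.4 kg = 441400 g.
n(Na3PO4) = 441400 g / 163.94 g/mol = 2692.4 mol.
From the equation the Na3PO4:Ca3(PO4)2 mole ratio is 2:1, so n(Ca3(PO4)2) = 2692.4 × 1/2 = 1346.2 mol.
Mass of Ca3(PO4)2 = 1346.2 mol × 310.18 g/mol = 417570 g.

417600 g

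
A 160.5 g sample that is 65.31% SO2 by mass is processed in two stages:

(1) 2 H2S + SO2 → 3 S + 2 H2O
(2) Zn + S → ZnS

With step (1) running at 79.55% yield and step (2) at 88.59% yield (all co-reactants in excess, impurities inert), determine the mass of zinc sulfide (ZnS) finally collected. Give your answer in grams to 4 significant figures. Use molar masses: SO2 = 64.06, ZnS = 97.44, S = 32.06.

Pure SO2 = 160.5 × 0.6531 = 104.82 g.
n(SO2) = 104.82 / 64.06 = 1.6363 mol.
Step 1 (SO2:S = 1:3): theoretical n(S) = 4.9090 mol; at 79.55% yield, n(S) = 3.9051 mol.
Step 2 (S:ZnS = 1:1): theoretical n(ZnS) = 3.9051 mol, so theoretical mass = 3.9051 × 97.44 = 380.51 g.
At 88.59% yield, actual mass of ZnS = 380.51 × 0.8859 = 337.09 g.

337.1 g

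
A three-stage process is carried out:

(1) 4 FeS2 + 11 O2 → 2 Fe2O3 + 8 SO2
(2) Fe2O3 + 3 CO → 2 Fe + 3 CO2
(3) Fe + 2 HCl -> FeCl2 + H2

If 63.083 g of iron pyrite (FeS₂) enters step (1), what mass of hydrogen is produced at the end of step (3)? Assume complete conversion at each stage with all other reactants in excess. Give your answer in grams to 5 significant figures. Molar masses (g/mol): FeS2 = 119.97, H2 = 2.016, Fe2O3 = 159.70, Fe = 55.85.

n(FeS2) = 63.083 / 119.97 = 0.525823 mol.
Reaction (1): FeS2→Fe2O3 ratio 4:2 ⇒ n(Fe2O3) = 0.262912 mol.
Reaction (2): Fe2O3→Fe ratio 1:2 ⇒ n(Fe) = 0.525823 mol.
Reaction (3): Fe→H2 ratio 1:1 ⇒ n(H2) = 0.525823 mol.
Mass of H2 = 0.525823 × 2.016 = 1.06006 g.

1.0601 g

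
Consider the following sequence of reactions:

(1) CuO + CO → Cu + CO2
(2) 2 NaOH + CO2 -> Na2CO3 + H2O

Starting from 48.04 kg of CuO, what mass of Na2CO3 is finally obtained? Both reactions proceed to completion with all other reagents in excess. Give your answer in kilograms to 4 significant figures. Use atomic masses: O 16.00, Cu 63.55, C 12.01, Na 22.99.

64.01 kg

M(CuO) = 63.55 + 16.00 = 79.55 g/mol.
M(Na2CO3) = 2(22.99) + 12.01 + 3(16.00) = 105.99 g/mol.
48.04 kg = 48040 g.
n(CuO) = 48040 / 79.55 = 603.90 mol.
Step 1 gives a 1:1 ratio of CuO to CO2, so n(CO2) = 603.90 mol.
In step 2 the CO2:Na2CO3 ratio is 1:1, so n(Na2CO3) = 603.90 mol.
Mass of Na2CO3 = 603.90 × 105.99 = 64007 g = 64.01 kg.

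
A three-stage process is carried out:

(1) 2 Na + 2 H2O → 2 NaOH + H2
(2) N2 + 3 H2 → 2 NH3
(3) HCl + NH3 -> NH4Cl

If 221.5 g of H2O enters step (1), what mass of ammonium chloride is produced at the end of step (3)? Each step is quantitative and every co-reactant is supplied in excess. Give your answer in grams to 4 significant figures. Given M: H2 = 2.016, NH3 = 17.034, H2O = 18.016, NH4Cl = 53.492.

219.2 g

n(H2O) = 221.5 / 18.016 = 12.295 mol.
Reaction (1): H2O→H2 ratio 2:1 ⇒ n(H2) = 6.1473 mol.
Reaction (2): H2→NH3 ratio 3:2 ⇒ n(NH3) = 4.0982 mol.
Reaction (3): NH3→NH4Cl ratio 1:1 ⇒ n(NH4Cl) = 4.0982 mol.
Mass of NH4Cl = 4.0982 × 53.492 = 219.22 g.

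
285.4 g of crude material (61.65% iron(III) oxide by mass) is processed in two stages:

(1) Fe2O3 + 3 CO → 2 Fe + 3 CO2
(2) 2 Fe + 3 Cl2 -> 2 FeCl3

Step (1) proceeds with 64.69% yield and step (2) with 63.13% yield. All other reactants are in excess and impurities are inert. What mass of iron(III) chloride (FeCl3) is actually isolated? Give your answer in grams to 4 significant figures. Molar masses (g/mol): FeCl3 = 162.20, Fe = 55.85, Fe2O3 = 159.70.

Pure Fe2O3 = 285.4 × 0.6165 = 175.95 g.
n(Fe2O3) = 175.95 / 159.70 = 1.1017 mol.
Step 1 (Fe2O3:Fe = 1:2): theoretical n(Fe) = 2.2035 mol; at 64.69% yield, n(Fe) = 1.4254 mol.
Step 2 (Fe:FeCl3 = 2:2): theoretical n(FeCl3) = 1.4254 mol, so theoretical mass = 1.4254 × 162.20 = 231.21 g.
At 63.13% yield, actual mass of FeCl3 = 231.21 × 0.6313 = 145.96 g.

146.0 g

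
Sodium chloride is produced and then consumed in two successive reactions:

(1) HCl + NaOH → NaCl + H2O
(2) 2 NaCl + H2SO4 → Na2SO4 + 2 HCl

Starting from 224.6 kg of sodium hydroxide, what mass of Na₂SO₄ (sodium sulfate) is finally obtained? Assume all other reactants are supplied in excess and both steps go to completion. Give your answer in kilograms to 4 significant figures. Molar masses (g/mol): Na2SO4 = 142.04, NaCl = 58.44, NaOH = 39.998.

398.8 kg

224.6 kg = 224600 g.
n(NaOH) = 224600 / 39.998 = 5615.3 mol.
Step 1 gives a 1:1 ratio of NaOH to NaCl, so n(NaCl) = 5615.3 mol.
In step 2 the NaCl:Na2SO4 ratio is 2:1, so n(Na2SO4) = 2807.6 mol.
Mass of Na2SO4 = 2807.6 × 142.04 = 398800 g = 398.8 kg.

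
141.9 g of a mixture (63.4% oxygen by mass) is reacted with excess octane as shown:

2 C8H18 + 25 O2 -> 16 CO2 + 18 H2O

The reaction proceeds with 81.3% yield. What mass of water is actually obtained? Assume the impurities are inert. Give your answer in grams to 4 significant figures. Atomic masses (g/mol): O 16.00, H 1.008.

Pure O2 available = 141.9 g × 0.634 = 89.965 g.
M(O2) = 2(16.00) = 32.00 g/mol.
M(H2O) = 2(1.008) + 16.00 = 18.016 g/mol.
n(O2) = 89.965 g / 32.00 g/mol = 2.8114 mol.
From the equation the O2:H2O mole ratio is 25:18, so n(H2O) = 2.8114 × 18/25 = 2.0242 mol.
Mass of H2O = 2.0242 mol × 18.016 g/mol = 36.468 g.
Actual mass collected = 36.468 g × 0.813 = 29.649 g.

29.65 g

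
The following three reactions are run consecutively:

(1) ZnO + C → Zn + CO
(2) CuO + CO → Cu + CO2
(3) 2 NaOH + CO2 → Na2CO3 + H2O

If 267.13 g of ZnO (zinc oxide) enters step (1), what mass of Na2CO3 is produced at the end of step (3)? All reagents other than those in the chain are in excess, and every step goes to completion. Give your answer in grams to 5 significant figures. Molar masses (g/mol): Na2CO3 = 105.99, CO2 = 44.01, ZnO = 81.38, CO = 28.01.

347.91 g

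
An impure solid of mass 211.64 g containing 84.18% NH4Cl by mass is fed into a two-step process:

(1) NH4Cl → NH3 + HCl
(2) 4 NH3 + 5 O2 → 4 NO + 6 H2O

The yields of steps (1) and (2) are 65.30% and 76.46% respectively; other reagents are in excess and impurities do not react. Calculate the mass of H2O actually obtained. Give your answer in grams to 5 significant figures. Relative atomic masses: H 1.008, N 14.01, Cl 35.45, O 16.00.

Pure NH4Cl = 211.64 × 0.8418 = 178.159 g.
M(NH4Cl) = 14.01 + 4(1.008) + 35.45 = 53.492 g/mol.
M(H2O) = 2(1.008) + 16.00 = 18.016 g/mol.
n(NH4Cl) = 178.159 / 53.492 = 3.33056 mol.
Step 1 (NH4Cl:NH3 = 1:1): theoretical n(NH3) = 3.33056 mol; at 65.30% yield, n(NH3) = 2.17486 mol.
Step 2 (NH3:H2O = 4:6): theoretical n(H2O) = 3.26229 mol, so theoretical mass = 3.26229 × 18.016 = 58.7734 g.
At 76.46% yield, actual mass of H2O = 58.7734 × 0.7646 = 44.9381 g.

44.938 g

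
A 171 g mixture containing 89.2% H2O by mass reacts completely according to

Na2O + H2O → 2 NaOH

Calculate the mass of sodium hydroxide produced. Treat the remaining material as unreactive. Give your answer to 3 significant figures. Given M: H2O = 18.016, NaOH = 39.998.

677 g

Mass of pure H2O = 171 g × 0.892 = 152.5 g.
n(H2O) = 152.5 g / 18.016 g/mol = 8.466 mol.
From the equation the H2O:NaOH mole ratio is 1:2, so n(NaOH) = 8.466 × 2/1 = 16.93 mol.
Mass of NaOH = 16.93 mol × 39.998 g/mol = 677.3 g.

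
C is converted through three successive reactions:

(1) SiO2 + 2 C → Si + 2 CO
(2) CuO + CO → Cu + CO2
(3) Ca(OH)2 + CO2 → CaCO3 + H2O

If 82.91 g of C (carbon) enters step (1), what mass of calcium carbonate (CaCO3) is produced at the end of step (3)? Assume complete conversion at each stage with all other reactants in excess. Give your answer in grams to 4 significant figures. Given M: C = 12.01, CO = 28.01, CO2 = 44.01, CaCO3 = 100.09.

n(C) = 82.91 / 12.01 = 6.9034 mol.
Reaction (1): C→CO ratio 2:2 ⇒ n(CO) = 6.9034 mol.
Reaction (2): CO→CO2 ratio 1:1 ⇒ n(CO2) = 6.9034 mol.
Reaction (3): CO2→CaCO3 ratio 1:1 ⇒ n(CaCO3) = 6.9034 mol.
Mass of CaCO3 = 6.9034 × 100.09 = 690.96 g.

691.0 g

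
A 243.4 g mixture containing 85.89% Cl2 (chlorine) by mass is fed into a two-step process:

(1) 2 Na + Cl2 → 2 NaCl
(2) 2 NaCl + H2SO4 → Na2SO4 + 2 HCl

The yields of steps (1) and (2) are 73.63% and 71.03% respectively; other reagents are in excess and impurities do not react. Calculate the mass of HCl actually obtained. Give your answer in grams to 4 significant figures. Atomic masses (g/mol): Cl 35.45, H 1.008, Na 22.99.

112.4 g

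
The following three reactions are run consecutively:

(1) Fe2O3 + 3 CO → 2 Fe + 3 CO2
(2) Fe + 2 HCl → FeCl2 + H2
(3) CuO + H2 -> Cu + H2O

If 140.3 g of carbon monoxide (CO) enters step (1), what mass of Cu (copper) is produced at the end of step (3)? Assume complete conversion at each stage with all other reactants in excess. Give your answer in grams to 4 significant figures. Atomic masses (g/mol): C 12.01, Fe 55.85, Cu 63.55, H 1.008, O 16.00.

212.2 g

M(CO) = 12.01 + 16.00 = 28.01 g/mol.
M(Cu) = 63.55 g/mol.
n(CO) = 140.3 / 28.01 = 5.0089 mol.
Reaction (1): CO→Fe ratio 3:2 ⇒ n(Fe) = 3.3393 mol.
Reaction (2): Fe→H2 ratio 1:1 ⇒ n(H2) = 3.3393 mol.
Reaction (3): H2→Cu ratio 1:1 ⇒ n(Cu) = 3.3393 mol.
Mass of Cu = 3.3393 × 63.55 = 212.21 g.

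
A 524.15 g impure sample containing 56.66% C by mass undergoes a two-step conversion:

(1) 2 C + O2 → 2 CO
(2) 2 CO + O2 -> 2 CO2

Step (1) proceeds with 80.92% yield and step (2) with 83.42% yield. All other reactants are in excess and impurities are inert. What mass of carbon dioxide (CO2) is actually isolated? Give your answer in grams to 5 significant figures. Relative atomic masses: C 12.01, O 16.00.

Pure C = 524.15 × 0.5666 = 296.983 g.
M(C) = 12.01 g/mol.
M(CO2) = 12.01 + 2(16.00) = 44.01 g/mol.
n(C) = 296.983 / 12.01 = 24.7280 mol.
Step 1 (C:CO = 2:2): theoretical n(CO) = 24.7280 mol; at 80.92% yield, n(CO) = 20.0099 mol.
Step 2 (CO:CO2 = 2:2): theoretical n(CO2) = 20.0099 mol, so theoretical mass = 20.0099 × 44.01 = 880.636 g.
At 83.42% yield, actual mass of CO2 = 880.636 × 0.8342 = 734.626 g.

734.63 g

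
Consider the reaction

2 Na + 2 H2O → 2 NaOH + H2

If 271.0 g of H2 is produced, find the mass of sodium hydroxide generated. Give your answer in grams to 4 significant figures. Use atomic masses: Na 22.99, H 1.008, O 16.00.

M(H2) = 2(1.008) = 2.016 g/mol.
M(NaOH) = 22.99 + 16.00 + 1.008 = 39.998 g/mol.
n(H2) = 271.00 g / 2.016 g/mol = 134.42 mol.
From the equation the H2:NaOH mole ratio is 1:2, so n(NaOH) = 134.42 × 2/1 = 268.85 mol.
Mass of NaOH = 268.85 mol × 39.998 g/mol = 10753 g.

10750 g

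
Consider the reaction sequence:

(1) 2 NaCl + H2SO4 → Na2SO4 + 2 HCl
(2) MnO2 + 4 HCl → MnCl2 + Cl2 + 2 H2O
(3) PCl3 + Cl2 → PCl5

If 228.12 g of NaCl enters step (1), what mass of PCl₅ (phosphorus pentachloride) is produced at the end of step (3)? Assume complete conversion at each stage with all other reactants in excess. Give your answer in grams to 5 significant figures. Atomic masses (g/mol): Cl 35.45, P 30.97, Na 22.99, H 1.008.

M(NaCl) = 22.99 + 35.45 = 58.44 g/mol.
M(PCl5) = 30.97 + 5(35.45) = 208.22 g/mol.
n(NaCl) = 228.12 / 58.44 = 3.90349 mol.
Reaction (1): NaCl→HCl ratio 2:2 ⇒ n(HCl) = 3.90349 mol.
Reaction (2): HCl→Cl2 ratio 4:1 ⇒ n(Cl2) = 0.975873 mol.
Reaction (3): Cl2→PCl5 ratio 1:1 ⇒ n(PCl5) = 0.975873 mol.
Mass of PCl5 = 0.975873 × 208.22 = 203.196 g.

203.20 g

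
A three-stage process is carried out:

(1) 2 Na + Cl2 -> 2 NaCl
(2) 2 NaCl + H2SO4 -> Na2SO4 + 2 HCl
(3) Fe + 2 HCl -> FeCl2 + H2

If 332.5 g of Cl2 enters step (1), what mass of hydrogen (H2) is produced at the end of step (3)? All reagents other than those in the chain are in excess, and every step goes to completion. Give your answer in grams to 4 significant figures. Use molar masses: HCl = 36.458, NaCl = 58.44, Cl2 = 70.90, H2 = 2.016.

n(Cl2) = 332.5 / 70.90 = 4.6897 mol.
Reaction (1): Cl2→NaCl ratio 1:2 ⇒ n(NaCl) = 9.3794 mol.
Reaction (2): NaCl→HCl ratio 2:2 ⇒ n(HCl) = 9.3794 mol.
Reaction (3): HCl→H2 ratio 2:1 ⇒ n(H2) = 4.6897 mol.
Mass of H2 = 4.6897 × 2.016 = 9.4544 g.

9.454 g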